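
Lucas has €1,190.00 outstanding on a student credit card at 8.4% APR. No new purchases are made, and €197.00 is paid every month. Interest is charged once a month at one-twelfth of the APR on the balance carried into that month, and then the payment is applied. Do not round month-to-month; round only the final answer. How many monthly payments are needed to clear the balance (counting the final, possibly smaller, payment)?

7 months

Monthly rate r = 8.4%/12 = 0.7% = 0.007.
Recurrence: B ← B·(1+r) − €197.00.
Month 1: interest €8.33; balance after payment €1,001.33.
Month 2: interest €7.01; balance after payment €811.34.
Closed form: n = −ln(1 − rB₀/P)/ln(1+r) = −ln(0.95772)/ln(1.007) ≈ 6.194, so the balance reaches zero during payment 7.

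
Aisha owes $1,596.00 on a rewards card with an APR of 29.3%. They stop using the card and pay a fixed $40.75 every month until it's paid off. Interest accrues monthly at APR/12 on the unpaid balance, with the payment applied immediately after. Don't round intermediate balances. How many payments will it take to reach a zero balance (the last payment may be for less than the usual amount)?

Monthly rate r = 29.3%/12 = 2.44167% = 0.0244167.
Recurrence: B ← B·(1+r) − $40.75.
Month 1: interest $38.97; balance after payment $1,594.22.
Month 2: interest $38.93; balance after payment $1,592.39.
Closed form: n = −ln(1 − rB₀/P)/ln(1+r) = −ln(0.043706)/ln(1.02442) ≈ 129.761, so the balance reaches zero during payment 130.

130 payments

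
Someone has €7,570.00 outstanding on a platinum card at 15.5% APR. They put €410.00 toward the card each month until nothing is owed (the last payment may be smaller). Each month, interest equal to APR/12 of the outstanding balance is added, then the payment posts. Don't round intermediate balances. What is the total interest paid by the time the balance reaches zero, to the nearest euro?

Monthly rate r = 15.5%/12 = 1.29167% = 0.0129167.
Payoff takes n = ⌈−ln(1 − rB₀/P)/ln(1+r)⌉ = ⌈21.229⌉ = 22 payments; the last is €94.17.
Total paid = 21·€410.00 + €94.17 = €8,704.17.
Total interest = total paid − principal = €8,704.17 − €7,570.00 = €1,134.17.

€1,134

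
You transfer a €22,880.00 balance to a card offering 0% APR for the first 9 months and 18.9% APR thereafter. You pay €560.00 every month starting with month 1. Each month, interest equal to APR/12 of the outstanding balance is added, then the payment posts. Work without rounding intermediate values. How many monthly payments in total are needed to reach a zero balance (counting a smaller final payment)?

Promo months 1–9 at r₀ = 0%/12 = 0; months 10+ at r₁ = 18.9%/12 = 0.01575.
After month 9 (no interest yet): B = €22,880.00 − 9·€560.00 = €17,840.00.
Then at r₁ with €560.00/mo: n₂ = −ln(1 − r₁·B/P)/ln(1+r₁) ≈ 44.58 → 45 more payments.

54 payments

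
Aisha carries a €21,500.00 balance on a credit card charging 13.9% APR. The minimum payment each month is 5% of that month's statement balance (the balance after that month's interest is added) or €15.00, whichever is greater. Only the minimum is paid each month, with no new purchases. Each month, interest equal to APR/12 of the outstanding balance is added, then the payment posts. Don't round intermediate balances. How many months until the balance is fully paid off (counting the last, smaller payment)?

131 months

Monthly rate r = 13.9%/12 = 1.15833% = 0.0115833.
While 5% of the post-interest balance exceeds €15.00, each month B ← (B·(1+r))·(1 − 0.05), i.e. B shrinks by the factor (1+r)·0.95 = 0.961.
This holds for months 1–108. Entering month 109 the balance is €292.93; 5% of the post-interest balance is now below €15.00, so the flat €15.00 minimum applies from here.
From month 109 a fixed €15.00 at rate r clears €292.93 in 23 more payments. Total: 108 + 23 = 131 months.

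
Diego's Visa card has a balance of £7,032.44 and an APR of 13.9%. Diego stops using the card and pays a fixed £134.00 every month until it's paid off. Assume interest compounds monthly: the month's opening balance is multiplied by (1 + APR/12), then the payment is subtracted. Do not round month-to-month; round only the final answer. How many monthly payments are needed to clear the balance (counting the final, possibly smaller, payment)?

82 payments

Monthly rate r = 13.9%/12 = 1.15833% = 0.0115833.
Recurrence: B ← B·(1+r) − £134.00.
Month 1: interest £81.46; balance after payment £6,979.90.
Month 2: interest £80.85; balance after payment £6,926.75.
Closed form: n = −ln(1 − rB₀/P)/ln(1+r) = −ln(0.3921)/ln(1.01158) ≈ 81.294, so the balance reaches zero during payment 82.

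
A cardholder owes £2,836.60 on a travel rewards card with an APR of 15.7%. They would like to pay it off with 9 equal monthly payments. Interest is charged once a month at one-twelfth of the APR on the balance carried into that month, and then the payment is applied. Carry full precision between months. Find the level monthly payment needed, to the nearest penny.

Monthly rate r = 15.7%/12 = 1.30833% = 0.0130833.
Level-payment amortization: P = B₀·r / (1 − (1+r)^(−n)) = 2836.60·0.0130833 / (1 − 1.01308^(−9)).
Denominator 1 − (1+r)^(−9) = 0.110402684.
P = 37.1122 / 0.110402684 ≈ 336.15.

£336.15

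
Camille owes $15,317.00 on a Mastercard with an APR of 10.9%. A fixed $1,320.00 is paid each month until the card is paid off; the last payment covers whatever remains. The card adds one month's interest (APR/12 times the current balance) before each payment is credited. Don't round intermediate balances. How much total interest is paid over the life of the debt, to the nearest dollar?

Monthly rate r = 10.9%/12 = 0.908333% = 0.00908333.
Payoff takes n = ⌈−ln(1 − rB₀/P)/ln(1+r)⌉ = ⌈12.318⌉ = 13 payments; the last is $420.53.
Total paid = 12·$1,320.00 + $420.53 = $16,260.53.
Total interest = total paid − principal = $16,260.53 − $15,317.00 = $943.53.

$944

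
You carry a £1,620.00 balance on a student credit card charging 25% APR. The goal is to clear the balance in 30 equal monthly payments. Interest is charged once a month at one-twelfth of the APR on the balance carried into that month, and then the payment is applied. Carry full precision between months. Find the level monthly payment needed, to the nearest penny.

£73.16

Monthly rate r = 25%/12 = 2.08333% = 0.0208333.
Level-payment amortization: P = B₀·r / (1 − (1+r)^(−n)) = 1620.00·0.0208333 / (1 − 1.02083^(−30)).
Denominator 1 − (1+r)^(−30) = 0.461290393.
P = 33.75 / 0.461290393 ≈ 73.16.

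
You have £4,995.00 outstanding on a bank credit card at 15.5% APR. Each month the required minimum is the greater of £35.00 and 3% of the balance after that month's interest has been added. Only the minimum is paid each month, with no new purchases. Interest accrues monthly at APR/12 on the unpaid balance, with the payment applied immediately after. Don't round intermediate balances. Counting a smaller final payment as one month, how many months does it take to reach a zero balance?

127 months

Monthly rate r = 15.5%/12 = 1.29167% = 0.0129167.
While 3% of the post-interest balance exceeds £35.00, each month B ← (B·(1+r))·(1 − 0.03), i.e. B shrinks by the factor (1+r)·0.97 = 0.98253.
This holds for months 1–84. Entering month 85 the balance is £1,136.46; 3% of the post-interest balance is now below £35.00, so the flat £35.00 minimum applies from here.
From month 85 a fixed £35.00 at rate r clears £1,136.46 in 43 more payments. Total: 84 + 43 = 127 months.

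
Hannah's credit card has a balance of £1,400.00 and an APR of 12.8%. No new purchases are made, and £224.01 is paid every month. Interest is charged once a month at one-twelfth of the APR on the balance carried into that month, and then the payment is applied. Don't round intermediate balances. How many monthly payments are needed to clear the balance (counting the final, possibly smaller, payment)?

Monthly rate r = 12.8%/12 = 1.06667% = 0.0106667.
Recurrence: B ← B·(1+r) − £224.01.
Month 1: interest £14.93; balance after payment £1,190.92.
Month 2: interest £12.70; balance after payment £979.62.
Closed form: n = −ln(1 − rB₀/P)/ln(1+r) = −ln(0.93334)/ln(1.01067) ≈ 6.502, so the balance reaches zero during payment 7.

7 months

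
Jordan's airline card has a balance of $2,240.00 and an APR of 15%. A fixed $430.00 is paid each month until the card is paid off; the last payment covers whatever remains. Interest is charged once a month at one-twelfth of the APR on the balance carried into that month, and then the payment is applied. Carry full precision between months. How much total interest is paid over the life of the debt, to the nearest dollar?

$91

Monthly rate r = 15%/12 = 1.25% = 0.0125.
Payoff takes n = ⌈−ln(1 − rB₀/P)/ln(1+r)⌉ = ⌈5.420⌉ = 6 payments; the last is $181.36.
Total paid = 5·$430.00 + $181.36 = $2,331.36.
Total interest = total paid − principal = $2,331.36 − $2,240.00 = $91.36.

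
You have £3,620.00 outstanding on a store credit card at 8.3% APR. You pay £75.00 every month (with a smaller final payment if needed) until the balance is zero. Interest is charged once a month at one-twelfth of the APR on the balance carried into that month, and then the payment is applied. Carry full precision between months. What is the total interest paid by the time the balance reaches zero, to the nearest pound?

Monthly rate r = 8.3%/12 = 0.691667% = 0.00691667.
Payoff takes n = ⌈−ln(1 − rB₀/P)/ln(1+r)⌉ = ⌈58.935⌉ = 59 payments; the last is £70.16.
Total paid = 58·£75.00 + £70.16 = £4,420.16.
Total interest = total paid − principal = £4,420.16 − £3,620.00 = £800.16.

£800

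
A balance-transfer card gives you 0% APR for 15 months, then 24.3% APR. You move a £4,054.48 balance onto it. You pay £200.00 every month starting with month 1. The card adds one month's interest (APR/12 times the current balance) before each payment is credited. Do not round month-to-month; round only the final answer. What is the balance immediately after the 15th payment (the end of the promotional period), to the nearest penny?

£1,054.48

Promo months 1–15 at r₀ = 0%/12 = 0; months 16+ at r₁ = 24.3%/12 = 0.02025.
After month 15 (no interest yet): B = £4,054.48 − 15·£200.00 = £1,054.48.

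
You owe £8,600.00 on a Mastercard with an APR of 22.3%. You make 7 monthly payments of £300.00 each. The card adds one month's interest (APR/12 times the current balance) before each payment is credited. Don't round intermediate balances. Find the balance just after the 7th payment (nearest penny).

Monthly rate r = 22.3%/12 = 1.85833% = 0.0185833.
Each month: B ← B·(1+r) − £300.00.
Month 1: interest £159.82; balance after payment £8,459.82.
Month 2: interest £157.21; balance after payment £8,317.03.
Month 3: interest £154.56; balance after payment £8,171.59.
Month 4: interest £151.86; balance after payment £8,023.44.
Month 5: interest £149.10; balance after payment £7,872.54.
Month 6: interest £146.30; balance after payment £7,718.84.
Month 7: interest £143.44; balance after payment £7,562.28.

£7,562.28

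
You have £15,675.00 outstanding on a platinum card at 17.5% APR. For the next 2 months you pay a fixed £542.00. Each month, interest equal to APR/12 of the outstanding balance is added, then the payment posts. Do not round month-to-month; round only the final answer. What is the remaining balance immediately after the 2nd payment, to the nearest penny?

Monthly rate r = 17.5%/12 = 1.45833% = 0.0145833.
Each month: B ← B·(1+r) − £542.00.
Month 1: interest £228.59; balance after payment £15,361.59.
Month 2: interest £224.02; balance after payment £15,043.62.

£15,043.62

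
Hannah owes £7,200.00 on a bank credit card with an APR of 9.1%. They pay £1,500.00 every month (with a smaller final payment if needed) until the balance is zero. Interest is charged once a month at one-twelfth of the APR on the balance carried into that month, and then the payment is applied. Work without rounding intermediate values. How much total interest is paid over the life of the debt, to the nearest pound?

Monthly rate r = 9.1%/12 = 0.758333% = 0.00758333.
Payoff takes n = ⌈−ln(1 − rB₀/P)/ln(1+r)⌉ = ⌈4.908⌉ = 5 payments; the last is £1,362.56.
Total paid = 4·£1,500.00 + £1,362.56 = £7,362.56.
Total interest = total paid − principal = £7,362.56 − £7,200.00 = £162.56.

£163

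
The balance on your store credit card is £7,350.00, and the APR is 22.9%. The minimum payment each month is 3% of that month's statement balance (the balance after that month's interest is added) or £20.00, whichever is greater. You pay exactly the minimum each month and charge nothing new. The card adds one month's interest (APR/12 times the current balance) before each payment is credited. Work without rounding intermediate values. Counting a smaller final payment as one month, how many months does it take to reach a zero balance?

Monthly rate r = 22.9%/12 = 1.90833% = 0.0190833.
While 3% of the post-interest balance exceeds £20.00, each month B ← (B·(1+r))·(1 − 0.03), i.e. B shrinks by the factor (1+r)·0.97 = 0.98851.
This holds for months 1–210. Entering month 211 the balance is £649.21; 3% of the post-interest balance is now below £20.00, so the flat £20.00 minimum applies from here.
From month 211 a fixed £20.00 at rate r clears £649.21 in 52 more payments. Total: 210 + 52 = 262 months.

262 months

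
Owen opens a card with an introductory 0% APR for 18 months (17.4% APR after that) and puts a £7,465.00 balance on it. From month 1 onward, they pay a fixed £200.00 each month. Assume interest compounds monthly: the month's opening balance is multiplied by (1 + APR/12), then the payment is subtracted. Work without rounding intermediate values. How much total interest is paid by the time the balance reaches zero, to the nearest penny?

£703.16

Promo months 1–18 at r₀ = 0%/12 = 0; months 19+ at r₁ = 17.4%/12 = 0.0145.
After month 18 (no interest yet): B = £7,465.00 − 18·£200.00 = £3,865.00.
Then at r₁ with £200.00/mo: n₂ = −ln(1 − r₁·B/P)/ln(1+r₁) ≈ 22.84 → 23 more payments.
Total paid = 40·£200.00 + £168.16 = £8,168.16; interest = £8,168.16 − £7,465.00 = £703.16.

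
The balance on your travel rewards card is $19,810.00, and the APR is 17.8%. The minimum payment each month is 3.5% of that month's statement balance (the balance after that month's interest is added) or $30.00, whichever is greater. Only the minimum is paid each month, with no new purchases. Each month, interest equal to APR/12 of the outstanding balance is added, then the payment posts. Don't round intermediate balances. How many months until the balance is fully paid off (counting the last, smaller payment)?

Monthly rate r = 17.8%/12 = 1.48333% = 0.0148333.
While 3.5% of the post-interest balance exceeds $30.00, each month B ← (B·(1+r))·(1 − 0.035), i.e. B shrinks by the factor (1+r)·0.965 = 0.97931.
This holds for months 1–151. Entering month 152 the balance is $843.55; 3.5% of the post-interest balance is now below $30.00, so the flat $30.00 minimum applies from here.
From month 152 a fixed $30.00 at rate r clears $843.55 in 37 more payments. Total: 151 + 37 = 188 months.

188 months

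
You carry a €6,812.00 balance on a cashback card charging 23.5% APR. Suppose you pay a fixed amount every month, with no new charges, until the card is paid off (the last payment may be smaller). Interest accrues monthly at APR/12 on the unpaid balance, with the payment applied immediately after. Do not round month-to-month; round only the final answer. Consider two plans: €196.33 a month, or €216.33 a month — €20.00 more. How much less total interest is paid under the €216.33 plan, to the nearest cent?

Monthly rate r = 23.5%/12 = 1.95833% = 0.0195833.
At €196.33/mo: n = ⌈−ln(1 − rB₀/P)/ln(1+r)⌉ = 59 payments (last €131.47); total interest = total paid − €6,812.00 = €4,706.61.
At €216.33/mo: 50 payments (last €95.55); total interest €3,883.72.
Interest saved = €4,706.61 − €3,883.72 = €822.89.

€822.89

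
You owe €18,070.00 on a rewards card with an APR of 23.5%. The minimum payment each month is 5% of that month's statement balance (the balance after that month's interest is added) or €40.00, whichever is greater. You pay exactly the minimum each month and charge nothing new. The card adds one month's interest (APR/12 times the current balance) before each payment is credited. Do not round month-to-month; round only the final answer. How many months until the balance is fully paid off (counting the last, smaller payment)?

124 months

Monthly rate r = 23.5%/12 = 1.95833% = 0.0195833.
While 5% of the post-interest balance exceeds €40.00, each month B ← (B·(1+r))·(1 − 0.05), i.e. B shrinks by the factor (1+r)·0.95 = 0.9686.
This holds for months 1–99. Entering month 100 the balance is €768.15; 5% of the post-interest balance is now below €40.00, so the flat €40.00 minimum applies from here.
From month 100 a fixed €40.00 at rate r clears €768.15 in 25 more payments. Total: 99 + 25 = 124 months.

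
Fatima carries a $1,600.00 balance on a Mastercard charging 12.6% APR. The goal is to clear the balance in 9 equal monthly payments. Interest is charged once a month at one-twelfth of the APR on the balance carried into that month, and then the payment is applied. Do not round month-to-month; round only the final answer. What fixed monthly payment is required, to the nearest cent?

$187.24

Monthly rate r = 12.6%/12 = 1.05% = 0.0105.
Level-payment amortization: P = B₀·r / (1 − (1+r)^(−n)) = 1600.00·0.0105 / (1 − 1.0105^(−9)).
Denominator 1 − (1+r)^(−9) = 0.0897239017.
P = 16.8 / 0.0897239017 ≈ 187.24.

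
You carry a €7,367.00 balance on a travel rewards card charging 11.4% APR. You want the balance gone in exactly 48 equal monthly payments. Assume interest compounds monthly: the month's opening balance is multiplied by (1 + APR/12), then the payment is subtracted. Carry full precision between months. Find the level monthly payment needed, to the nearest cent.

Monthly rate r = 11.4%/12 = 0.95% = 0.0095.
Level-payment amortization: P = B₀·r / (1 − (1+r)^(−n)) = 7367.00·0.0095 / (1 − 1.0095^(−48)).
Denominator 1 − (1+r)^(−48) = 0.364820486.
P = 69.9865 / 0.364820486 ≈ 191.84.

€191.84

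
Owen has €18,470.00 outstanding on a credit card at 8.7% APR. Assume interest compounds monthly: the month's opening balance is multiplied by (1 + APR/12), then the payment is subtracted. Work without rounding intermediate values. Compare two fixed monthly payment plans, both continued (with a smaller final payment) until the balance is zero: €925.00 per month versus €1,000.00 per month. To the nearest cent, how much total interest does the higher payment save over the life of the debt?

Monthly rate r = 8.7%/12 = 0.725% = 0.00725.
At €925.00/mo: n = ⌈−ln(1 − rB₀/P)/ln(1+r)⌉ = 22 payments (last €599.78); total interest = total paid − €18,470.00 = €1,554.78.
At €1,000.00/mo: 20 payments (last €901.57); total interest €1,431.57.
Interest saved = €1,554.78 − €1,431.57 = €123.21.

€123.21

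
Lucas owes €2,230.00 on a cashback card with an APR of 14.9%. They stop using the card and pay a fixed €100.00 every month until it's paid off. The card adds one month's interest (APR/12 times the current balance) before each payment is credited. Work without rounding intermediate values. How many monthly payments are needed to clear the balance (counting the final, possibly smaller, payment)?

Monthly rate r = 14.9%/12 = 1.24167% = 0.0124167.
Recurrence: B ← B·(1+r) − €100.00.
Month 1: interest €27.69; balance after payment €2,157.69.
Month 2: interest €26.79; balance after payment €2,084.48.
Closed form: n = −ln(1 − rB₀/P)/ln(1+r) = −ln(0.72311)/ln(1.01242) ≈ 26.272, so the balance reaches zero during payment 27.

27 payments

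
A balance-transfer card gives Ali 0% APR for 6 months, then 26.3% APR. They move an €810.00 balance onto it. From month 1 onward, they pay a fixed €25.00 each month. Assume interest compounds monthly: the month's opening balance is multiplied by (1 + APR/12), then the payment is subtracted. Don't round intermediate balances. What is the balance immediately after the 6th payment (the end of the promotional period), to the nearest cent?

€660.00

Promo months 1–6 at r₀ = 0%/12 = 0; months 7+ at r₁ = 26.3%/12 = 0.0219167.
After month 6 (no interest yet): B = €810.00 − 6·€25.00 = €660.00.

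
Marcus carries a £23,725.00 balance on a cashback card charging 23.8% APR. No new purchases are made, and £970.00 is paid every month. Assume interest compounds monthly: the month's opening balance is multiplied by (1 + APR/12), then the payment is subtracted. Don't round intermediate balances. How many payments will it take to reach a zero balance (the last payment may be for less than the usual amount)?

Monthly rate r = 23.8%/12 = 1.98333% = 0.0198333.
Recurrence: B ← B·(1+r) − £970.00.
Month 1: interest £470.55; balance after payment £23,225.55.
Month 2: interest £460.64; balance after payment £22,716.19.
Closed form: n = −ln(1 − rB₀/P)/ln(1+r) = −ln(0.5149)/ln(1.01983) ≈ 33.799, so the balance reaches zero during payment 34.

34 payments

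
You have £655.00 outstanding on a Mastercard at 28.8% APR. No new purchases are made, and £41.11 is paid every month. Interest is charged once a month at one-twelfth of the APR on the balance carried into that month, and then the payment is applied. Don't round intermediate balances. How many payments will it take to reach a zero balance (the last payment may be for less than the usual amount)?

Monthly rate r = 28.8%/12 = 2.4% = 0.024.
Recurrence: B ← B·(1+r) − £41.11.
Month 1: interest £15.72; balance after payment £629.61.
Month 2: interest £15.11; balance after payment £603.61.
Closed form: n = −ln(1 − rB₀/P)/ln(1+r) = −ln(0.61761)/ln(1.024) ≈ 20.319, so the balance reaches zero during payment 21.

21 payments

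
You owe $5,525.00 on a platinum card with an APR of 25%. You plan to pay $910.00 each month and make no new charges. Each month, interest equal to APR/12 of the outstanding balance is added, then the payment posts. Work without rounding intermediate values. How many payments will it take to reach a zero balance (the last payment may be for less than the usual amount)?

Monthly rate r = 25%/12 = 2.08333% = 0.0208333.
Recurrence: B ← B·(1+r) − $910.00.
Month 1: interest $115.10; balance after payment $4,730.10.
Month 2: interest $98.54; balance after payment $3,918.65.
Closed form: n = −ln(1 − rB₀/P)/ln(1+r) = −ln(0.87351)/ln(1.02083) ≈ 6.559, so the balance reaches zero during payment 7.

7 payments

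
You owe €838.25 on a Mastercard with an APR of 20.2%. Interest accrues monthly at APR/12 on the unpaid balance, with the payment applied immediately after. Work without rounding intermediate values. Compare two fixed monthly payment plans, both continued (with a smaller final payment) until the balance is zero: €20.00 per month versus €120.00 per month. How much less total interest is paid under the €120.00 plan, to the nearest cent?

Monthly rate r = 20.2%/12 = 1.68333% = 0.0168333.
At €20.00/mo: n = ⌈−ln(1 − rB₀/P)/ln(1+r)⌉ = 74 payments (last €4.78); total interest = total paid − €838.25 = €626.53.
At €120.00/mo: 8 payments (last €59.51); total interest €61.26.
Interest saved = €626.53 − €61.26 = €565.27.

€565.27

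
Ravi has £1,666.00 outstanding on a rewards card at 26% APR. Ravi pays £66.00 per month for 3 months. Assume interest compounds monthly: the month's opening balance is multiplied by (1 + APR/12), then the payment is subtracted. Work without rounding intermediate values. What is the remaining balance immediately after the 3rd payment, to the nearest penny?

Monthly rate r = 26%/12 = 2.16667% = 0.0216667.
Each month: B ← B·(1+r) − £66.00.
Month 1: interest £36.10; balance after payment £1,636.10.
Month 2: interest £35.45; balance after payment £1,605.55.
Month 3: interest £34.79; balance after payment £1,574.33.

£1,574.33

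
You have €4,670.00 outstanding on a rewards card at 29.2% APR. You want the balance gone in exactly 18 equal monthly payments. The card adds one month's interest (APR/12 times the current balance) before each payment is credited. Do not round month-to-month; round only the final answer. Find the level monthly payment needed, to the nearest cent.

Monthly rate r = 29.2%/12 = 2.43333% = 0.0243333.
Level-payment amortization: P = B₀·r / (1 − (1+r)^(−n)) = 4670.00·0.0243333 / (1 − 1.02433^(−18)).
Denominator 1 − (1+r)^(−18) = 0.351281176.
P = 113.637 / 0.351281176 ≈ 323.49.

€323.49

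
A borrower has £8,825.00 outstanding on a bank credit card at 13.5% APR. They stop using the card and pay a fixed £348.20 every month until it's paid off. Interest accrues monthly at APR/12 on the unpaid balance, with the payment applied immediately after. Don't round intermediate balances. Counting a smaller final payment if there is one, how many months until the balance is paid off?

Monthly rate r = 13.5%/12 = 1.125% = 0.01125.
Recurrence: B ← B·(1+r) − £348.20.
Month 1: interest £99.28; balance after payment £8,576.08.
Month 2: interest £96.48; balance after payment £8,324.36.
Closed form: n = −ln(1 − rB₀/P)/ln(1+r) = −ln(0.71487)/ln(1.01125) ≈ 30.003, so the balance reaches zero during payment 31.

31 months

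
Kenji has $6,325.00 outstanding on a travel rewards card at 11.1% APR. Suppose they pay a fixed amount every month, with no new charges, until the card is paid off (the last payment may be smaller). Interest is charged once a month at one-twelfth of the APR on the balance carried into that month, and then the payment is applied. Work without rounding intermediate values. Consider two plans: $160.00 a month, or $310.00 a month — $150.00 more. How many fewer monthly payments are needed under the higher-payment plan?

27 fewer payments

Monthly rate r = 11.1%/12 = 0.925% = 0.00925.
At $160.00/mo: n = ⌈−ln(1 − rB₀/P)/ln(1+r)⌉ = 50 payments (last $69.86); total interest = total paid − $6,325.00 = $1,584.86.
At $310.00/mo: 23 payments (last $222.15); total interest $717.15.
Payments saved = 50 − 23 = 27.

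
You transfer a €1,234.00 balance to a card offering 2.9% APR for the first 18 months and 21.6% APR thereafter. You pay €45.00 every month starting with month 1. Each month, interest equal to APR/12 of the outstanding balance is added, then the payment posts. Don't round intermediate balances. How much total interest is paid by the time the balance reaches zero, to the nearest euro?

€91

Promo months 1–18 at r₀ = 2.9%/12 = 0.00241667; months 19+ at r₁ = 21.6%/12 = 0.018.
After month 18: iterate B ← B·(1+r₀) − €45.00 for 18 months → €461.94.
Then at r₁ with €45.00/mo: n₂ = −ln(1 − r₁·B/P)/ln(1+r₁) ≈ 11.45 → 12 more payments.
Total paid = 29·€45.00 + €20.41 = €1,325.41; interest = €1,325.41 − €1,234.00 = €91.41.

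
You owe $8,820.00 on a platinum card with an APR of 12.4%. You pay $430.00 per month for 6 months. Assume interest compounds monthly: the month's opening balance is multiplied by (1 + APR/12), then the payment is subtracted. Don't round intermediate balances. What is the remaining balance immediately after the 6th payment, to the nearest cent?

$6,733.59

Monthly rate r = 12.4%/12 = 1.03333% = 0.0103333.
Each month: B ← B·(1+r) − $430.00.
Month 1: interest $91.14; balance after payment $8,481.14.
Month 2: interest $87.64; balance after payment $8,138.78.
Month 3: interest $84.10; balance after payment $7,792.88.
Month 4: interest $80.53; balance after payment $7,443.41.
Month 5: interest $76.92; balance after payment $7,090.32.
Month 6: interest $73.27; balance after payment $6,733.59.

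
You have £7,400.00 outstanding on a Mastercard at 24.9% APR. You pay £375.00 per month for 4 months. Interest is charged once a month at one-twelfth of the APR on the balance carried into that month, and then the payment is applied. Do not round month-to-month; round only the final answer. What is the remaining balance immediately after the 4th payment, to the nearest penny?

Monthly rate r = 24.9%/12 = 2.075% = 0.02075.
Each month: B ← B·(1+r) − £375.00.
Month 1: interest £153.55; balance after payment £7,178.55.
Month 2: interest £148.95; balance after payment £6,952.50.
Month 3: interest £144.26; balance after payment £6,721.77.
Month 4: interest £139.48; balance after payment £6,486.25.

£6,486.25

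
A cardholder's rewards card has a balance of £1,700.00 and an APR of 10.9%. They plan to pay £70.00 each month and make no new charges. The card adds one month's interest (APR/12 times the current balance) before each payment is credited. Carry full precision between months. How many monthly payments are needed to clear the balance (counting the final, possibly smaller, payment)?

28 months

Monthly rate r = 10.9%/12 = 0.908333% = 0.00908333.
Recurrence: B ← B·(1+r) − £70.00.
Month 1: interest £15.44; balance after payment £1,645.44.
Month 2: interest £14.95; balance after payment £1,590.39.
Closed form: n = −ln(1 − rB₀/P)/ln(1+r) = −ln(0.7794)/ln(1.00908) ≈ 27.562, so the balance reaches zero during payment 28.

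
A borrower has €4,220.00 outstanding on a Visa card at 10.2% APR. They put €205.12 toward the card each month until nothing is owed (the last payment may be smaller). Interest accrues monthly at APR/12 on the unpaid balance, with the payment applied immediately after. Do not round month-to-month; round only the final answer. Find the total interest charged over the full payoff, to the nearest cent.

Monthly rate r = 10.2%/12 = 0.85% = 0.0085.
Payoff takes n = ⌈−ln(1 − rB₀/P)/ln(1+r)⌉ = ⌈22.710⌉ = 23 payments; the last is €145.79.
Total paid = 22·€205.12 + €145.79 = €4,658.43.
Total interest = total paid − principal = €4,658.43 − €4,220.00 = €438.43.

€438.43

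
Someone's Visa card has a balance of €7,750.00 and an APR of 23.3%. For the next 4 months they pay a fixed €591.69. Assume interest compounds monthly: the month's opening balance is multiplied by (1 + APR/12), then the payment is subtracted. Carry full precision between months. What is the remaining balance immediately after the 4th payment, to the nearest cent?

€5,933.09

Monthly rate r = 23.3%/12 = 1.94167% = 0.0194167.
Each month: B ← B·(1+r) − €591.69.
Month 1: interest €150.48; balance after payment €7,308.79.
Month 2: interest €141.91; balance after payment €6,859.01.
Month 3: interest €133.18; balance after payment €6,400.50.
Month 4: interest €124.28; balance after payment €5,933.09.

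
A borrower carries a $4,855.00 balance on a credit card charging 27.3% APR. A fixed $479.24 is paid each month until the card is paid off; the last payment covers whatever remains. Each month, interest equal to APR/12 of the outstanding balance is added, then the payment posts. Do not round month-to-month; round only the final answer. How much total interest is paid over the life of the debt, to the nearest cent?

$727.46

Monthly rate r = 27.3%/12 = 2.275% = 0.02275.
Payoff takes n = ⌈−ln(1 − rB₀/P)/ln(1+r)⌉ = ⌈11.646⌉ = 12 payments; the last is $310.82.
Total paid = 11·$479.24 + $310.82 = $5,582.46.
Total interest = total paid − principal = $5,582.46 − $4,855.00 = $727.46.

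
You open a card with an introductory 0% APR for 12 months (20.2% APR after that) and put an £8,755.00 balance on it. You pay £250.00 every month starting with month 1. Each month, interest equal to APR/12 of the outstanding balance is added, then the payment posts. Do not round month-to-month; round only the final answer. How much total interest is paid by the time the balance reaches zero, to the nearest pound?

Promo months 1–12 at r₀ = 0%/12 = 0; months 13+ at r₁ = 20.2%/12 = 0.0168333.
After month 12 (no interest yet): B = £8,755.00 − 12·£250.00 = £5,755.00.
Then at r₁ with £250.00/mo: n₂ = −ln(1 − r₁·B/P)/ln(1+r₁) ≈ 29.37 → 30 more payments.
Total paid = 41·£250.00 + £91.96 = £10,341.96; interest = £10,341.96 − £8,755.00 = £1,586.96.

£1,587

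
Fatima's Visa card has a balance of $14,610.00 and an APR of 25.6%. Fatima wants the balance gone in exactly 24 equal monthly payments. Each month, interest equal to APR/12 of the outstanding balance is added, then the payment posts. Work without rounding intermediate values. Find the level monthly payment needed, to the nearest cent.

Monthly rate r = 25.6%/12 = 2.13333% = 0.0213333.
Level-payment amortization: P = B₀·r / (1 − (1+r)^(−n)) = 14610.00·0.0213333 / (1 − 1.02133^(−24)).
Denominator 1 − (1+r)^(−24) = 0.39746837.
P = 311.68 / 0.39746837 ≈ 784.16.

$784.16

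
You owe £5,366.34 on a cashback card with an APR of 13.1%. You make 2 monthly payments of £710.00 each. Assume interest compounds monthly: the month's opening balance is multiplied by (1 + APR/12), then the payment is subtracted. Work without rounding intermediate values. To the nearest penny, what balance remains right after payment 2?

£4,056.39

Monthly rate r = 13.1%/12 = 1.09167% = 0.0109167.
Each month: B ← B·(1+r) − £710.00.
Month 1: interest £58.58; balance after payment £4,714.92.
Month 2: interest £51.47; balance after payment £4,056.39.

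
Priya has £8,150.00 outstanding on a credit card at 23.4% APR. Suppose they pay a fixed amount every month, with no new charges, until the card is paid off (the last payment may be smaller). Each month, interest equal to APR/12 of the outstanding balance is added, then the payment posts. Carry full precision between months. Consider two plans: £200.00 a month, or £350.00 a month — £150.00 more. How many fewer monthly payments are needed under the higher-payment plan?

Monthly rate r = 23.4%/12 = 1.95% = 0.0195.
At £200.00/mo: n = ⌈−ln(1 − rB₀/P)/ln(1+r)⌉ = 82 payments (last £192.90); total interest = total paid − £8,150.00 = £8,242.90.
At £350.00/mo: 32 payments (last £120.11); total interest £2,820.11.
Payments saved = 82 − 32 = 50.

50 fewer payments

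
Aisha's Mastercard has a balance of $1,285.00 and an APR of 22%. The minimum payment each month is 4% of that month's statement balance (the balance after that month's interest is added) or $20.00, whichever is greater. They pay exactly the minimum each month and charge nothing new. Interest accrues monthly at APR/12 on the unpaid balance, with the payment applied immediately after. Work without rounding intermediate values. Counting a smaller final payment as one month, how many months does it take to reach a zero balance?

Monthly rate r = 22%/12 = 1.83333% = 0.0183333.
While 4% of the post-interest balance exceeds $20.00, each month B ← (B·(1+r))·(1 − 0.04), i.e. B shrinks by the factor (1+r)·0.96 = 0.9776.
This holds for months 1–43. Entering month 44 the balance is $485.10; 4% of the post-interest balance is now below $20.00, so the flat $20.00 minimum applies from here.
From month 44 a fixed $20.00 at rate r clears $485.10 in 33 more payments. Total: 43 + 33 = 76 months.

76 months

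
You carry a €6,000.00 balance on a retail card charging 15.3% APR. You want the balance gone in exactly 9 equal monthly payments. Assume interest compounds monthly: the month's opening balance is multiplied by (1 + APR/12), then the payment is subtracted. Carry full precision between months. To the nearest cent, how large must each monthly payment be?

Monthly rate r = 15.3%/12 = 1.275% = 0.01275.
Level-payment amortization: P = B₀·r / (1 − (1+r)^(−n)) = 6000.00·0.01275 / (1 − 1.01275^(−9)).
Denominator 1 − (1+r)^(−9) = 0.107764018.
P = 76.5 / 0.107764018 ≈ 709.88.

€709.88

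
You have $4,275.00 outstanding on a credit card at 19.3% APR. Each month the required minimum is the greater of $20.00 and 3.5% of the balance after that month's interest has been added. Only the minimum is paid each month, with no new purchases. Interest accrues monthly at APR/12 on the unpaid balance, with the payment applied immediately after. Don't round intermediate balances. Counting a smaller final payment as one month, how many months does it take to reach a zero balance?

Monthly rate r = 19.3%/12 = 1.60833% = 0.0160833.
While 3.5% of the post-interest balance exceeds $20.00, each month B ← (B·(1+r))·(1 − 0.035), i.e. B shrinks by the factor (1+r)·0.965 = 0.98052.
This holds for months 1–104. Entering month 105 the balance is $552.62; 3.5% of the post-interest balance is now below $20.00, so the flat $20.00 minimum applies from here.
From month 105 a fixed $20.00 at rate r clears $552.62 in 37 more payments. Total: 104 + 37 = 141 months.

141 months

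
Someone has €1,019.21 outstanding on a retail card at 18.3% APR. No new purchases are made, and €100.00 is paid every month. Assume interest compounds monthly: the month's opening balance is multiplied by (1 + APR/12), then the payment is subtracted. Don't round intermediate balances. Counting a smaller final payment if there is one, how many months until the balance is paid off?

12 months

Monthly rate r = 18.3%/12 = 1.525% = 0.01525.
Recurrence: B ← B·(1+r) − €100.00.
Month 1: interest €15.54; balance after payment €934.75.
Month 2: interest €14.25; balance after payment €849.01.
Closed form: n = −ln(1 − rB₀/P)/ln(1+r) = −ln(0.84457)/ln(1.01525) ≈ 11.161, so the balance reaches zero during payment 12.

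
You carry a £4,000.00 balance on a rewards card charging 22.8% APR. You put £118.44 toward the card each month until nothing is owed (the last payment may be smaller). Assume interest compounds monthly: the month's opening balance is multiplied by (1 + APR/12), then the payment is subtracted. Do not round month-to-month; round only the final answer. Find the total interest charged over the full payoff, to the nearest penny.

Monthly rate r = 22.8%/12 = 1.9% = 0.019.
Payoff takes n = ⌈−ln(1 − rB₀/P)/ln(1+r)⌉ = ⌈54.528⌉ = 55 payments; the last is £62.83.
Total paid = 54·£118.44 + £62.83 = £6,458.59.
Total interest = total paid − principal = £6,458.59 − £4,000.00 = £2,458.59.

£2,458.59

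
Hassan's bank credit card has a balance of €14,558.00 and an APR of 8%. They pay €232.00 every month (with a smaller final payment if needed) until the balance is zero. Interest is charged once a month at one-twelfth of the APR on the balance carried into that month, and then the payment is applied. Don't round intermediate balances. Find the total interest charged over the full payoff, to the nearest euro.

€4,362

Monthly rate r = 8%/12 = 0.666667% = 0.00666667.
Payoff takes n = ⌈−ln(1 − rB₀/P)/ln(1+r)⌉ = ⌈81.549⌉ = 82 payments; the last is €127.63.
Total paid = 81·€232.00 + €127.63 = €18,919.63.
Total interest = total paid − principal = €18,919.63 − €14,558.00 = €4,361.63.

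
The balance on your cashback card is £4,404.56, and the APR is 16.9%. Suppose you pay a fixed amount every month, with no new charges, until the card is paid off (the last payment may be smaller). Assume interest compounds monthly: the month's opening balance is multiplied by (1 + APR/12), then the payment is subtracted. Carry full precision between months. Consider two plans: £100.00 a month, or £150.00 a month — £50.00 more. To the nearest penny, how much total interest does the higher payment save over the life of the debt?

£1,200.72

Monthly rate r = 16.9%/12 = 1.40833% = 0.0140833.
At £100.00/mo: n = ⌈−ln(1 − rB₀/P)/ln(1+r)⌉ = 70 payments (last £24.63); total interest = total paid − £4,404.56 = £2,520.07.
At £150.00/mo: 39 payments (last £23.91); total interest £1,319.35.
Interest saved = £2,520.07 − £1,319.35 = £1,200.72.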